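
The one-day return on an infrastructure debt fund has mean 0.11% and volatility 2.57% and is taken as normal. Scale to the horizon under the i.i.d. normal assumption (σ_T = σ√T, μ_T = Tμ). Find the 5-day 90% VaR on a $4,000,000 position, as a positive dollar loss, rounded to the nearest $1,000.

$273,000

At 90%, z = 1.282.
σ_{5d} = 2.57% × √5 = 5.747%; μ_{5d} = 5 × 0.11% = 0.550%.
VaR = −(0.550%) + 1.282 × 5.747% = 6.818%.
On $4,000,000: 0.06818 × $4,000,000 = $272,720.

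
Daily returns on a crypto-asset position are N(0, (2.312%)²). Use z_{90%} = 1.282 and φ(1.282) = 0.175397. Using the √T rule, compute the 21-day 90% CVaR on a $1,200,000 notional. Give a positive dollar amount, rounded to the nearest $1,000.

$223,000

σ_{21d} = 2.312% × √21 = 10.595%.
ES multiplier = φ(z)/(1−α) = 0.175397/0.1 = 1.754.
ES = 10.595% × 1.754 = 18.584%; on $1,200,000: $223,008.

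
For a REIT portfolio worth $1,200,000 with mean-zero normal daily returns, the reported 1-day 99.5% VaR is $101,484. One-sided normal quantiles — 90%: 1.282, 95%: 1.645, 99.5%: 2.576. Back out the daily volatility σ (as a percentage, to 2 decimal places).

VaR as a fraction: $101,484 / $1,200,000 = 8.457%.
σ = VaR / z = 8.457% / 2.576 = 3.283%.

3.28%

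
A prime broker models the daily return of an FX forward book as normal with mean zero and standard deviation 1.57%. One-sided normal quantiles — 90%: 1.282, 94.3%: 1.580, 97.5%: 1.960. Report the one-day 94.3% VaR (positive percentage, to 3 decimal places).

2.481%

VaR = z·σ = 1.580 × 1.57% = 2.481%.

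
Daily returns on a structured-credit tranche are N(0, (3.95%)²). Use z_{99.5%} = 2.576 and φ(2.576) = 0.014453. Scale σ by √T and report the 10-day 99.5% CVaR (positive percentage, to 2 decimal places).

σ_{10d} = 3.95% × √10 = 12.491%.
ES multiplier = φ(z)/(1−α) = 0.014453/0.005 = 2.891.
ES = 12.491% × 2.891 = 36.111%.

36.11%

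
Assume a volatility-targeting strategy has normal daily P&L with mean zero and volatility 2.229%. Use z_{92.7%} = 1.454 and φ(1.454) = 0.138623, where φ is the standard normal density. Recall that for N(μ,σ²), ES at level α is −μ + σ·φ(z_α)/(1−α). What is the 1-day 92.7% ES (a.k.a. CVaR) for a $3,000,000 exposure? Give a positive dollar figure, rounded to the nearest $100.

Tail multiplier: φ(z)/(1−α) = 0.138623 / 0.073 = 1.899.
ES = 2.229% × 1.899 = 4.233%.
On $3,000,000: 0.04233 × $3,000,000 = $126,990.

$127,000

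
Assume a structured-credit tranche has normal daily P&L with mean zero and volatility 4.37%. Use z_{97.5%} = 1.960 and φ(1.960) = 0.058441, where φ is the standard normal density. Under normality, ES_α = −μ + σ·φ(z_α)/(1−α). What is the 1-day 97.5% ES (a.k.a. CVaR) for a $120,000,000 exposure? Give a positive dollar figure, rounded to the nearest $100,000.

$12,300,000

Tail multiplier: φ(z)/(1−α) = 0.058441 / 0.025 = 2.338.
ES = 4.37% × 2.338 = 10.217%.
On $120,000,000: 0.10217 × $120,000,000 = $12,260,400.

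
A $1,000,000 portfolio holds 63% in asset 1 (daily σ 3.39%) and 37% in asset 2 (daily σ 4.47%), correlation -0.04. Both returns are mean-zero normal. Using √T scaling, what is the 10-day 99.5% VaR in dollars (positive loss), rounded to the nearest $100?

$215,700

σ_p = √(0.63²·3.39² + 0.37²·4.47² + 2·-0.04·0.63·0.37·3.39·4.47) = 2.648%.
σ_{10d} = 2.648% × √10 = 8.374%.
z(99.5%) = 2.576.
VaR = 2.576 × 8.374% = 21.571%; on $1,000,000 that is $215,710.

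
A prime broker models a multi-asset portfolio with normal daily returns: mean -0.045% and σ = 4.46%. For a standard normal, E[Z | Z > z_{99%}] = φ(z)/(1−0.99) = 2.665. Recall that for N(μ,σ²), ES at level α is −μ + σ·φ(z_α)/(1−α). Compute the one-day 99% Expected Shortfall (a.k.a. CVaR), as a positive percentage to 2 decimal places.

ES = −(-0.045%) + 4.46% × 2.665 = 11.931%.

11.93%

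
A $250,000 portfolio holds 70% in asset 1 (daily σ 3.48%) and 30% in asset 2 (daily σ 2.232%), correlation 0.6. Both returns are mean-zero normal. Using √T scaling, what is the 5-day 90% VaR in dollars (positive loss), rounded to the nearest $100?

$20,700

σ_p = √(0.7²·3.48² + 0.3²·2.232² + 2·0.6·0.7·0.3·3.48·2.232) = 2.888%.
σ_{5d} = 2.888% × √5 = 6.458%.
z(90%) = 1.282.
VaR = 1.282 × 6.458% = 8.279%; on $250,000 that is $20,698.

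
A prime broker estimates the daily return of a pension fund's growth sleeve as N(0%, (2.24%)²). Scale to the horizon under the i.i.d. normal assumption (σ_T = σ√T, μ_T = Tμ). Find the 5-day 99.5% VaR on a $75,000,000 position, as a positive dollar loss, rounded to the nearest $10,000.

At 99.5%, z = 2.576.
σ_{5d} = 2.24% × √5 = 5.009%.
VaR = 2.576 × 5.009% = 12.903%.
On $75,000,000: 0.12903 × $75,000,000 = $9,677,250.

$9,680,000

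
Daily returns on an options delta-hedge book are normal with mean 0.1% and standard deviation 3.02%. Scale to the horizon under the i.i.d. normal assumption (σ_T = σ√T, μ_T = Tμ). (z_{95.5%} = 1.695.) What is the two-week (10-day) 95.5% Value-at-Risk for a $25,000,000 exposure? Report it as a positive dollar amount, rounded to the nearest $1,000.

$3,797,000

σ_{10d} = 3.02% × √10 = 9.550%; μ_{10d} = 10 × 0.1% = 1.000%.
VaR = −(1.000%) + 1.695 × 9.550% = 15.187%.
On $25,000,000: 0.15187 × $25,000,000 = $3,796,750.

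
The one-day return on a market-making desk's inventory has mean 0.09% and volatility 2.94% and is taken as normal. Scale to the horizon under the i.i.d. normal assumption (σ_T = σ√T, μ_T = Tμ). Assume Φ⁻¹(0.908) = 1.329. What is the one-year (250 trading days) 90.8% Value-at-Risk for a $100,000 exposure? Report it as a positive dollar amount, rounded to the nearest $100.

σ_{250d} = 2.94% × √250 = 46.485%; μ_{250d} = 250 × 0.09% = 22.500%.
VaR = −(22.500%) + 1.329 × 46.485% = 39.279%.
On $100,000: 0.39279 × $100,000 = $39,279.

$39,300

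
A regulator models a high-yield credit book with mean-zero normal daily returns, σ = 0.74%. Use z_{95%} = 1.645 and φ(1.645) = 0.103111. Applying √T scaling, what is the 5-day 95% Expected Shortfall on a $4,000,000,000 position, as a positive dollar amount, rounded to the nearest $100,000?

$136,500,000

σ_{5d} = 0.74% × √5 = 1.655%.
ES multiplier = φ(z)/(1−α) = 0.103111/0.05 = 2.062.
ES = 1.655% × 2.062 = 3.413%; on $4,000,000,000: $136,520,000.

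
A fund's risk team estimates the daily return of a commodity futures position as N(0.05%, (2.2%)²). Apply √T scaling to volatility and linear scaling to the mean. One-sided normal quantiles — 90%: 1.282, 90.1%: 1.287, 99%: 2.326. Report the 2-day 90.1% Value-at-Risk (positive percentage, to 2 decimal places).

σ_{2d} = 2.2% × √2 = 3.111%; μ_{2d} = 2 × 0.05% = 0.100%.
VaR = −(0.100%) + 1.287 × 3.111% = 3.904%.

3.90%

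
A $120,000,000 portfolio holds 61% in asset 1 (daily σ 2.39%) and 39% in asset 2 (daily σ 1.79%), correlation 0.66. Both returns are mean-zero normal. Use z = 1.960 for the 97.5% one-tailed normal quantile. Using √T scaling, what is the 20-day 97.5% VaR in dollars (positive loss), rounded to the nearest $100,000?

$20,900,000

σ_p = √(0.61²·2.39² + 0.39²·1.79² + 2·0.66·0.61·0.39·2.39·1.79) = 1.989%.
σ_{20d} = 1.989% × √20 = 8.895%.
VaR = 1.960 × 8.895% = 17.434%; on $120,000,000 that is $20,920,800.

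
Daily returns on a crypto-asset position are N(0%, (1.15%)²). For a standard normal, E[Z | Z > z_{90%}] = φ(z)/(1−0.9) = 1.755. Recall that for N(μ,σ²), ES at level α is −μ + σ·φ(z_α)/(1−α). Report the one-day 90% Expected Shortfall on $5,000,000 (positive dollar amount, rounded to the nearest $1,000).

ES = 1.15% × 1.755 = 2.018%.
On $5,000,000: 0.02018 × $5,000,000 = $100,900.

$101,000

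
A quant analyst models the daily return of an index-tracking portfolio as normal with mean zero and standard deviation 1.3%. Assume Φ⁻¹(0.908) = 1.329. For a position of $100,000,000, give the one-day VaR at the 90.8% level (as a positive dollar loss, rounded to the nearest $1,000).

$1,728,000

VaR = z·σ = 1.329 × 1.3% = 1.728%.
On $100,000,000: 0.01728 × $100,000,000 = $1,728,000.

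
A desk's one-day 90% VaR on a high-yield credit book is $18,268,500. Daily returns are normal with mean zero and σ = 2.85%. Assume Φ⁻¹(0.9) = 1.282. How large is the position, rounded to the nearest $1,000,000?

VaR as a fraction of value: z·σ = 1.282 × 2.85% = 3.6537%.
Position = $18,268,500 / 0.036537 = $500,000,000.

$500,000,000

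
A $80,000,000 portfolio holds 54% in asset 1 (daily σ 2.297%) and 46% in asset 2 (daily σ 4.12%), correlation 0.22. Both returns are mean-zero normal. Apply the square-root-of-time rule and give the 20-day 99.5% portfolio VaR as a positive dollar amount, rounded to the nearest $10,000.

$22,880,000

σ_p = √(0.54²·2.297² + 0.46²·4.12² + 2·0.22·0.54·0.46·2.297·4.12) = 2.483%.
σ_{20d} = 2.483% × √20 = 11.104%.
z(99.5%) = 2.576.
VaR = 2.576 × 11.104% = 28.604%; on $80,000,000 that is $22,883,200.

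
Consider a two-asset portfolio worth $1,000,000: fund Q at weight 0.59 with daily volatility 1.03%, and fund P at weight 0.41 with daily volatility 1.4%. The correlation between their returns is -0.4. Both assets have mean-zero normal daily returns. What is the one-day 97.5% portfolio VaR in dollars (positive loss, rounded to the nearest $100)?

$12,700

σ_p² = 0.59²·1.03² + 0.41²·1.4² + 2·-0.4·0.59·0.41·1.03·1.4 = 0.4197 (%²).
σ_p = √0.4197 = 0.648%.
At 97.5%, z = 1.960.
VaR = 1.960 × 0.648% = 1.270%; on $1,000,000 that is $12,700.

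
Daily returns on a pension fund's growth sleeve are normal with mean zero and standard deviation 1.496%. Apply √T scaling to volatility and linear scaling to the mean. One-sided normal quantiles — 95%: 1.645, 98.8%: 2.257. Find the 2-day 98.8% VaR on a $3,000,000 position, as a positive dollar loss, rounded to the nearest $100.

$143,300

σ_{2d} = 1.496% × √2 = 2.116%.
VaR = 2.257 × 2.116% = 4.776%.
On $3,000,000: 0.04776 × $3,000,000 = $143,280.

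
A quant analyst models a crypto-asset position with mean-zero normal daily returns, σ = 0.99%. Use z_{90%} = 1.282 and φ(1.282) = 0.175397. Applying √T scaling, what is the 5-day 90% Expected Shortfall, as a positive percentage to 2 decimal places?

σ_{5d} = 0.99% × √5 = 2.214%.
ES multiplier = φ(z)/(1−α) = 0.175397/0.1 = 1.754.
ES = 2.214% × 1.754 = 3.883%.

3.88%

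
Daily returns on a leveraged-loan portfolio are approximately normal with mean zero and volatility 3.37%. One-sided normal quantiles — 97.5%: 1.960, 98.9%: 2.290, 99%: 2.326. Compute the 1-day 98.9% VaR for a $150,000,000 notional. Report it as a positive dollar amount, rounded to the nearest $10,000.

$11,580,000

VaR = z·σ = 2.290 × 3.37% = 7.717%.
On $150,000,000: 0.07717 × $150,000,000 = $11,575,500.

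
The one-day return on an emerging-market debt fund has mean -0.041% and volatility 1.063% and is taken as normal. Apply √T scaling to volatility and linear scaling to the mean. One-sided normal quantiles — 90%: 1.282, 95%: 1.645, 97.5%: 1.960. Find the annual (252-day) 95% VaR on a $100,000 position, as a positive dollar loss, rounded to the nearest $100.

σ_{252d} = 1.063% × √252 = 16.875%; μ_{252d} = 252 × -0.041% = -10.332%.
VaR = −(-10.332%) + 1.645 × 16.875% = 38.091%.
On $100,000: 0.38091 × $100,000 = $38,091.

$38,100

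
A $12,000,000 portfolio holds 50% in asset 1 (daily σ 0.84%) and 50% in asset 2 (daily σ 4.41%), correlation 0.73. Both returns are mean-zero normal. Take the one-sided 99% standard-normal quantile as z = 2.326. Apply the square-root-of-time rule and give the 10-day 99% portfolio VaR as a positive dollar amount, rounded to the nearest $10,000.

$2,230,000

σ_p = √(0.5²·0.84² + 0.5²·4.41² + 2·0.73·0.5·0.5·0.84·4.41) = 2.528%.
σ_{10d} = 2.528% × √10 = 7.994%.
VaR = 2.326 × 7.994% = 18.594%; on $12,000,000 that is $2,231,280.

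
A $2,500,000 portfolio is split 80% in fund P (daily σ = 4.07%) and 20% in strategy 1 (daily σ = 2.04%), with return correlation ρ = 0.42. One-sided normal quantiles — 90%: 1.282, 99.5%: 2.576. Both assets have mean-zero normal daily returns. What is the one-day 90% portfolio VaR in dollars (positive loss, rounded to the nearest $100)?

$110,500

σ_p² = 0.8²·4.07² + 0.2²·2.04² + 2·0.42·0.8·0.2·4.07·2.04 = 11.8839 (%²).
σ_p = √11.8839 = 3.447%.
VaR = 1.282 × 3.447% = 4.419%; on $2,500,000 that is $110,475.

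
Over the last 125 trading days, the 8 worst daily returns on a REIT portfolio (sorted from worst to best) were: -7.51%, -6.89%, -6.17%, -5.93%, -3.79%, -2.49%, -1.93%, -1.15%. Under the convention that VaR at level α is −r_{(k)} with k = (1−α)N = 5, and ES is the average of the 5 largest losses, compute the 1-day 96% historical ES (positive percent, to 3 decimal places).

The 5 worst returns sum to -30.29%.
ES = −(-30.29%) / 5 = 6.058%.

6.058%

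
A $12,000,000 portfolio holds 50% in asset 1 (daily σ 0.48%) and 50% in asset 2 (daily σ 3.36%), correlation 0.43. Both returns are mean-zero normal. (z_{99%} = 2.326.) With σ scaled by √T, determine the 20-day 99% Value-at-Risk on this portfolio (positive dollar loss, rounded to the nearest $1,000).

$2,242,000

σ_p = √(0.5²·0.48² + 0.5²·3.36² + 2·0.43·0.5·0.5·0.48·3.36) = 1.796%.
σ_{20d} = 1.796% × √20 = 8.032%.
VaR = 2.326 × 8.032% = 18.682%; on $12,000,000 that is $2,241,840.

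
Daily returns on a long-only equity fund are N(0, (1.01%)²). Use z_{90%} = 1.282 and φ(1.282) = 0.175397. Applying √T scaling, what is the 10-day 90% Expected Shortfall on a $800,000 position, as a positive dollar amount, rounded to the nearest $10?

σ_{10d} = 1.01% × √10 = 3.194%.
ES multiplier = φ(z)/(1−α) = 0.175397/0.1 = 1.754.
ES = 3.194% × 1.754 = 5.602%; on $800,000: $44,816.

$44,820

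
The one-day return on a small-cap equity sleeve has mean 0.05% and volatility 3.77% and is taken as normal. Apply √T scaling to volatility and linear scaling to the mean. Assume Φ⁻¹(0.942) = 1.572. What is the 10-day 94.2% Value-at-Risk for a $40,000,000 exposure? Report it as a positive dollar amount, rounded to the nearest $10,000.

σ_{10d} = 3.77% × √10 = 11.922%; μ_{10d} = 10 × 0.05% = 0.500%.
VaR = −(0.500%) + 1.572 × 11.922% = 18.241%.
On $40,000,000: 0.18241 × $40,000,000 = $7,296,400.

$7,300,000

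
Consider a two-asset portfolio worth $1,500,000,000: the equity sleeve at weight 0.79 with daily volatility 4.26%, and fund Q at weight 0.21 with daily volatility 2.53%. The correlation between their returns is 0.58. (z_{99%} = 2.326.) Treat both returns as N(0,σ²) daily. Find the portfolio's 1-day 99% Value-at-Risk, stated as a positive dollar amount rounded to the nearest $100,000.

σ_p² = 0.79²·4.26² + 0.21²·2.53² + 2·0.58·0.79·0.21·4.26·2.53 = 13.6823 (%²).
σ_p = √13.6823 = 3.699%.
VaR = 2.326 × 3.699% = 8.604%; on $1,500,000,000 that is $129,060,000.

$129,100,000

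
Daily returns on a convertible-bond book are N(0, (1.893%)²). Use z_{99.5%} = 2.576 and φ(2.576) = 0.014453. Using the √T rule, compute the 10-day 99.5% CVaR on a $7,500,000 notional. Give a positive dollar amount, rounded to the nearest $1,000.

$1,298,000

σ_{10d} = 1.893% × √10 = 5.986%.
ES multiplier = φ(z)/(1−α) = 0.014453/0.005 = 2.891.
ES = 5.986% × 2.891 = 17.306%; on $7,500,000: $1,297,950.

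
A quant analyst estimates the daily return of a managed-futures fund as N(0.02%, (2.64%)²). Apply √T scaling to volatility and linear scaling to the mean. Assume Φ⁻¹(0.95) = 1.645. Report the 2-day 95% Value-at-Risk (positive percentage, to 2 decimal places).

σ_{2d} = 2.64% × √2 = 3.734%; μ_{2d} = 2 × 0.02% = 0.040%.
VaR = −(0.040%) + 1.645 × 3.734% = 6.102%.

6.10%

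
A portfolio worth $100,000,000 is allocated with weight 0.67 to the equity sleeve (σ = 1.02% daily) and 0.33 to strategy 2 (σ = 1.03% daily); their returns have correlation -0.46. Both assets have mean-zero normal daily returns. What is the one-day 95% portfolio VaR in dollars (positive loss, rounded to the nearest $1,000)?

$999,000

σ_p² = 0.67²·1.02² + 0.33²·1.03² + 2·-0.46·0.67·0.33·1.02·1.03 = 0.3689 (%²).
σ_p = √0.3689 = 0.607%.
At 95%, z = 1.645.
VaR = 1.645 × 0.607% = 0.999%; on $100,000,000 that is $999,000.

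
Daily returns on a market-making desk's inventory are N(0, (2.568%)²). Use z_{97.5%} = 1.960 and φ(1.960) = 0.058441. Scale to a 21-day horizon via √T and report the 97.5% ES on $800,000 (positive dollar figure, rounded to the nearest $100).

σ_{21d} = 2.568% × √21 = 11.768%.
ES multiplier = φ(z)/(1−α) = 0.058441/0.025 = 2.338.
ES = 11.768% × 2.338 = 27.514%; on $800,000: $220,112.

$220,100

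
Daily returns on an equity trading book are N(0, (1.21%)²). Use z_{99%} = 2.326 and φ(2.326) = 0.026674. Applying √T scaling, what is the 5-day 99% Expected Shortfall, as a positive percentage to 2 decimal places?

σ_{5d} = 1.21% × √5 = 2.706%.
ES multiplier = φ(z)/(1−α) = 0.026674/0.01 = 2.667.
ES = 2.706% × 2.667 = 7.217%.

7.22%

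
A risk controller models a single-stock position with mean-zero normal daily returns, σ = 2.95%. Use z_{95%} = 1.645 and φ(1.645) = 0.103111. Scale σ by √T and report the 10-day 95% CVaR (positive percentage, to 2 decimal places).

19.24%

σ_{10d} = 2.95% × √10 = 9.329%.
ES multiplier = φ(z)/(1−α) = 0.103111/0.05 = 2.062.
ES = 9.329% × 2.062 = 19.236%.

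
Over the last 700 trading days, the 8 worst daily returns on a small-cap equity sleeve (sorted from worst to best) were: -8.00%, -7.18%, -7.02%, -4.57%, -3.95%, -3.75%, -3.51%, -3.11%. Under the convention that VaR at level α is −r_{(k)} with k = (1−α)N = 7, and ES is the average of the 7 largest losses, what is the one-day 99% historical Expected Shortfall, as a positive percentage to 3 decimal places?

5.426%

The 7 worst returns sum to -37.98%.
ES = −(-37.98%) / 7 = 5.4257…% ≈ 5.426%.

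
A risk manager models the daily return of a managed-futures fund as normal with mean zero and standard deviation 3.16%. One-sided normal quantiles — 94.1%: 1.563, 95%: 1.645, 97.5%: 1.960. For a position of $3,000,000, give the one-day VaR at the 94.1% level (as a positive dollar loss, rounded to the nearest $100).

VaR = z·σ = 1.563 × 3.16% = 4.939%.
On $3,000,000: 0.04939 × $3,000,000 = $148,170.

$148,200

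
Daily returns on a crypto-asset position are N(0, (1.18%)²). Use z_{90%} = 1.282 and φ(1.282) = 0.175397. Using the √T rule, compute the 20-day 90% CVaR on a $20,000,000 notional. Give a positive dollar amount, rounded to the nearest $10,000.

$1,850,000

σ_{20d} = 1.18% × √20 = 5.277%.
ES multiplier = φ(z)/(1−α) = 0.175397/0.1 = 1.754.
ES = 5.277% × 1.754 = 9.256%; on $20,000,000: $1,851,200.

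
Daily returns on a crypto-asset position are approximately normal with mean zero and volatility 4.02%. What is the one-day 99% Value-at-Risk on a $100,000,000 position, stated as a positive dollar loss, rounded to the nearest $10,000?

At 99% one-sided, z = 2.326.
VaR = z·σ = 2.326 × 4.02% = 9.351%.
On $100,000,000: 0.09351 × $100,000,000 = $9,351,000.

$9,350,000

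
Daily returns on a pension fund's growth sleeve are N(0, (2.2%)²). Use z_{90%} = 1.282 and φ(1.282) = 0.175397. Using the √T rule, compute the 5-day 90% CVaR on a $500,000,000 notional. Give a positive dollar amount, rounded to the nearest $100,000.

σ_{5d} = 2.2% × √5 = 4.919%.
ES multiplier = φ(z)/(1−α) = 0.175397/0.1 = 1.754.
ES = 4.919% × 1.754 = 8.628%; on $500,000,000: $43,140,000.

$43,100,000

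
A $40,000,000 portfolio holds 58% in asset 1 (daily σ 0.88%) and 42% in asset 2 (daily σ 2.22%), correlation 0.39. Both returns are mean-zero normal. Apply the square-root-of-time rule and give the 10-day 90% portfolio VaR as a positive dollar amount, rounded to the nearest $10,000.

$1,990,000

σ_p = √(0.58²·0.88² + 0.42²·2.22² + 2·0.39·0.58·0.42·0.88·2.22) = 1.225%.
σ_{10d} = 1.225% × √10 = 3.874%.
z(90%) = 1.282.
VaR = 1.282 × 3.874% = 4.966%; on $40,000,000 that is $1,986,400.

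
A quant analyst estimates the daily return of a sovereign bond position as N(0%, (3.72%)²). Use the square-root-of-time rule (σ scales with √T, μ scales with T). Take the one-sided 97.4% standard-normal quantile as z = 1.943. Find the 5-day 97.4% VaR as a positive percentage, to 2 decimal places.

16.16%

σ_{5d} = 3.72% × √5 = 8.318%.
VaR = 1.943 × 8.318% = 16.162%.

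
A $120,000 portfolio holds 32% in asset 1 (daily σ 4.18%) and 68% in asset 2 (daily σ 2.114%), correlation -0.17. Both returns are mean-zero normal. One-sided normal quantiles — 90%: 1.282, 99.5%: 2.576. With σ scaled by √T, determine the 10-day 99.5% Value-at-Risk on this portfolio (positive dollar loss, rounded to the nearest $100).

$17,500

σ_p = √(0.32²·4.18² + 0.68²·2.114² + 2·-0.17·0.32·0.68·4.18·2.114) = 1.789%.
σ_{10d} = 1.789% × √10 = 5.657%.
VaR = 2.576 × 5.657% = 14.572%; on $120,000 that is $17,486.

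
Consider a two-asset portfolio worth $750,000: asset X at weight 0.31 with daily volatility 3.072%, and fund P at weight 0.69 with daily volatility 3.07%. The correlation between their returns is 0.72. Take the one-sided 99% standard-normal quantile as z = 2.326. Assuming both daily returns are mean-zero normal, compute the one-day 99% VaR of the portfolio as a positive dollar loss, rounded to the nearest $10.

σ_p² = 0.31²·3.072² + 0.69²·3.07² + 2·0.72·0.31·0.69·3.072·3.07 = 8.2990 (%²).
σ_p = √8.2990 = 2.881%.
VaR = 2.326 × 2.881% = 6.701%; on $750,000 that is $50,258.

$50,260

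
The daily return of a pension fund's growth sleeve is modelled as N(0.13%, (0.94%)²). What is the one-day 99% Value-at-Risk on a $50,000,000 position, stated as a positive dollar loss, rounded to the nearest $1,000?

At 99% one-sided, z = 2.326.
VaR = −μ + z·σ = −(0.13%) + 2.326 × 0.94% = 2.056%.
On $50,000,000: 0.02056 × $50,000,000 = $1,028,000.

$1,028,000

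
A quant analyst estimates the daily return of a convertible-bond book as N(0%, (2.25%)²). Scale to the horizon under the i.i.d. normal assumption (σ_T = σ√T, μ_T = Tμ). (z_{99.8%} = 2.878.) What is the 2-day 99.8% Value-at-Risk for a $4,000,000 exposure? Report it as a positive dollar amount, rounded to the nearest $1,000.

$366,000

σ_{2d} = 2.25% × √2 = 3.182%.
VaR = 2.878 × 3.182% = 9.158%.
On $4,000,000: 0.09158 × $4,000,000 = $366,320.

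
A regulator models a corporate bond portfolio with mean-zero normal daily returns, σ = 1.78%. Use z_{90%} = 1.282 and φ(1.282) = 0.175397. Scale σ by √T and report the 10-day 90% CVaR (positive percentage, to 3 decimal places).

9.873%

σ_{10d} = 1.78% × √10 = 5.629%.
ES multiplier = φ(z)/(1−α) = 0.175397/0.1 = 1.754.
ES = 5.629% × 1.754 = 9.873%.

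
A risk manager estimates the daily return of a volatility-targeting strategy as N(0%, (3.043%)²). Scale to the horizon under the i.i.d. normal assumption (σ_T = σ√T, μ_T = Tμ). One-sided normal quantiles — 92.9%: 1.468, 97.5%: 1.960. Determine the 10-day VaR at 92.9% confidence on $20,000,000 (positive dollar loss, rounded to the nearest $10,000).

$2,830,000

σ_{10d} = 3.043% × √10 = 9.623%.
VaR = 1.468 × 9.623% = 14.127%.
On $20,000,000: 0.14127 × $20,000,000 = $2,825,400.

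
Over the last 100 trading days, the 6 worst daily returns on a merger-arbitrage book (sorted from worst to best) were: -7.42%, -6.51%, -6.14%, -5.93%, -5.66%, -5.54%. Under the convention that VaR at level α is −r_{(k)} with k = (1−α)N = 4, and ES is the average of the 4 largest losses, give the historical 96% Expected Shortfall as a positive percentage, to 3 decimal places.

The 4 worst returns sum to -26.00%.
ES = −(-26.00%) / 4 = 6.5% ≈ 6.500%.

6.500%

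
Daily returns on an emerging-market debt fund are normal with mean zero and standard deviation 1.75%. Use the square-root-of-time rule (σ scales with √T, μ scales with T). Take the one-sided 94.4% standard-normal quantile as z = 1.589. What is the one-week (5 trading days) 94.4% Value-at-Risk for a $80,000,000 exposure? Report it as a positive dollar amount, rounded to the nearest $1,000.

σ_{5d} = 1.75% × √5 = 3.913%.
VaR = 1.589 × 3.913% = 6.218%.
On $80,000,000: 0.06218 × $80,000,000 = $4,974,400.

$4,974,000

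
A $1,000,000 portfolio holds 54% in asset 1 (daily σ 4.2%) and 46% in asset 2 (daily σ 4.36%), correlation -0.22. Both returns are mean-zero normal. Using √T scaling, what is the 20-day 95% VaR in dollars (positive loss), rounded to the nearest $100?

$196,900

σ_p = √(0.54²·4.2² + 0.46²·4.36² + 2·-0.22·0.54·0.46·4.2·4.36) = 2.677%.
σ_{20d} = 2.677% × √20 = 11.972%.
z(95%) = 1.645.
VaR = 1.645 × 11.972% = 19.694%; on $1,000,000 that is $196,940.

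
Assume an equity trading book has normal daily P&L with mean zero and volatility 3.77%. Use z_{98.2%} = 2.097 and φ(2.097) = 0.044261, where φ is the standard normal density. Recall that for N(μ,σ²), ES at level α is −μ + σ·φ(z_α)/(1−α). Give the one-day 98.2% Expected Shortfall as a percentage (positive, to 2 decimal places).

9.27%

Tail multiplier: φ(z)/(1−α) = 0.044261 / 0.018 = 2.459.
ES = 3.77% × 2.459 = 9.270%.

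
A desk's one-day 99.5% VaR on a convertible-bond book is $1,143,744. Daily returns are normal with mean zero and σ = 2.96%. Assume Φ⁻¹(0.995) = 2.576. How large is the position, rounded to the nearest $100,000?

$15,000,000

VaR as a fraction of value: z·σ = 2.576 × 2.96% = 7.62496%.
Position = $1,143,744 / 0.0762496 = $15,000,000.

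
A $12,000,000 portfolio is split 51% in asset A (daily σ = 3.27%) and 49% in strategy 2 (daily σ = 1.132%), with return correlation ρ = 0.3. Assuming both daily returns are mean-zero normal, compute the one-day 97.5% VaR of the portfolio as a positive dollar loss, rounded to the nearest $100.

σ_p² = 0.51²·3.27² + 0.49²·1.132² + 2·0.3·0.51·0.49·3.27·1.132 = 3.6439 (%²).
σ_p = √3.6439 = 1.909%.
At 97.5%, z = 1.960.
VaR = 1.960 × 1.909% = 3.742%; on $12,000,000 that is $449,040.

$449,000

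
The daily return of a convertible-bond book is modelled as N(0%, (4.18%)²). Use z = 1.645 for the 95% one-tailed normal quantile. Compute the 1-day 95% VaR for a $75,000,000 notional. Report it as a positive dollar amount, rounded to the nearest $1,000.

$5,157,000

VaR = z·σ = 1.645 × 4.18% = 6.876%.
On $75,000,000: 0.06876 × $75,000,000 = $5,157,000.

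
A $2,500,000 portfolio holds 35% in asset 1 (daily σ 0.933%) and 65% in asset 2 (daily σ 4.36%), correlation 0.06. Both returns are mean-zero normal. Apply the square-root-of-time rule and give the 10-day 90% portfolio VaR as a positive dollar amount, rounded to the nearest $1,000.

σ_p = √(0.35²·0.933² + 0.65²·4.36² + 2·0.06·0.35·0.65·0.933·4.36) = 2.872%.
σ_{10d} = 2.872% × √10 = 9.082%.
z(90%) = 1.282.
VaR = 1.282 × 9.082% = 11.643%; on $2,500,000 that is $291,075.

$291,000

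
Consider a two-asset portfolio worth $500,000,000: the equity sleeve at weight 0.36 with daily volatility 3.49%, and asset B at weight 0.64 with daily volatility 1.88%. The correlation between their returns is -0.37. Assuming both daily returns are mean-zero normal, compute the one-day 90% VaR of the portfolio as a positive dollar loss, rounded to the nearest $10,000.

$8,850,000

σ_p² = 0.36²·3.49² + 0.64²·1.88² + 2·-0.37·0.36·0.64·3.49·1.88 = 1.9076 (%²).
σ_p = √1.9076 = 1.381%.
At 90%, z = 1.282.
VaR = 1.282 × 1.381% = 1.770%; on $500,000,000 that is $8,850,000.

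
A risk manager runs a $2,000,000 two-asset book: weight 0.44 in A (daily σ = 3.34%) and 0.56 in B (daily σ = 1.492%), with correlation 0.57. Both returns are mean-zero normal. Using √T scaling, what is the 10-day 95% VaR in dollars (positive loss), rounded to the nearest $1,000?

σ_p = √(0.44²·3.34² + 0.56²·1.492² + 2·0.57·0.44·0.56·3.34·1.492) = 2.063%.
σ_{10d} = 2.063% × √10 = 6.524%.
z(95%) = 1.645.
VaR = 1.645 × 6.524% = 10.732%; on $2,000,000 that is $214,640.

$215,000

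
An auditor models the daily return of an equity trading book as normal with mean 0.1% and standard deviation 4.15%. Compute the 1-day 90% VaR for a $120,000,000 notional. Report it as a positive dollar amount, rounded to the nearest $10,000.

At 90% one-sided, z = 1.282.
VaR = −μ + z·σ = −(0.1%) + 1.282 × 4.15% = 5.220%.
On $120,000,000: 0.05220 × $120,000,000 = $6,264,000.

$6,260,000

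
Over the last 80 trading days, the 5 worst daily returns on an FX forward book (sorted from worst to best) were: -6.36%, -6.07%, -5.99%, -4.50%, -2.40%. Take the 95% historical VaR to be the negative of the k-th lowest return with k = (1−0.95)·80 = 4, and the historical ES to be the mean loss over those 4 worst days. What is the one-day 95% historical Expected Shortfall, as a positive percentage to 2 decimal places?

5.73%

The 4 worst returns sum to -22.92%.
ES = −(-22.92%) / 4 = 5.73%.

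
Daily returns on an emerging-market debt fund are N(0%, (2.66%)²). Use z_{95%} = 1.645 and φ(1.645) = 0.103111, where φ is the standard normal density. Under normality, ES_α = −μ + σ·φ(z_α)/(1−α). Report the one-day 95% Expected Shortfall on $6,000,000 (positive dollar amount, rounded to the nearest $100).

Tail multiplier: φ(z)/(1−α) = 0.103111 / 0.05 = 2.062.
ES = 2.66% × 2.062 = 5.485%.
On $6,000,000: 0.05485 × $6,000,000 = $329,100.

$329,100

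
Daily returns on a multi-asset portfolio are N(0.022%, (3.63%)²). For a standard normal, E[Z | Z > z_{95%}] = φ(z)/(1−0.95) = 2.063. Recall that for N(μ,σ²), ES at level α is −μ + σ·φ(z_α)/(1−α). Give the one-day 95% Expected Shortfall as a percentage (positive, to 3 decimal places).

7.467%

ES = −(0.022%) + 3.63% × 2.063 = 7.467%.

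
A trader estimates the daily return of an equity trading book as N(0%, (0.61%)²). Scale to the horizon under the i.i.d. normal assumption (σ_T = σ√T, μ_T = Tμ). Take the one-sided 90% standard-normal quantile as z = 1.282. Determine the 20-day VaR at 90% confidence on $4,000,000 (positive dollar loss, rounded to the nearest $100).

$139,900

σ_{20d} = 0.61% × √20 = 2.728%.
VaR = 1.282 × 2.728% = 3.497%.
On $4,000,000: 0.03497 × $4,000,000 = $139,880.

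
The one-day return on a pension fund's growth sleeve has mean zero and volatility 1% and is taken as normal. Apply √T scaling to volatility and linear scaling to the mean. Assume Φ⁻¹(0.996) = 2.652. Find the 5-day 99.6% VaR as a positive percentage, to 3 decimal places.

5.930%

σ_{5d} = 1% × √5 = 2.236%.
VaR = 2.652 × 2.236% = 5.930%.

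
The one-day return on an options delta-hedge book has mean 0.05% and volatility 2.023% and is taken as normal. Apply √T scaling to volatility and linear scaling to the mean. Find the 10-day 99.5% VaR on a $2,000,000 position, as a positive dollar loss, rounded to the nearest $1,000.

At 99.5%, z = 2.576.
σ_{10d} = 2.023% × √10 = 6.397%; μ_{10d} = 10 × 0.05% = 0.500%.
VaR = −(0.500%) + 2.576 × 6.397% = 15.979%.
On $2,000,000: 0.15979 × $2,000,000 = $319,580.

$320,000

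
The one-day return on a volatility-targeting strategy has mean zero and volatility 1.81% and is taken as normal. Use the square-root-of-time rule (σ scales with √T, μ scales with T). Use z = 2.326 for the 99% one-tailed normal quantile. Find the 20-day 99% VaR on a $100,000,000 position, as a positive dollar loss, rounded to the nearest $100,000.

$18,800,000

σ_{20d} = 1.81% × √20 = 8.095%.
VaR = 2.326 × 8.095% = 18.829%.
On $100,000,000: 0.18829 × $100,000,000 = $18,829,000.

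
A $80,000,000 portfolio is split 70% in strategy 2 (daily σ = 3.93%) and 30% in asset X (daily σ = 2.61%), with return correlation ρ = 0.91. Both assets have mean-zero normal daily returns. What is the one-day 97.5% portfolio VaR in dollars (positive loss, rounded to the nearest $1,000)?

$5,455,000

σ_p² = 0.7²·3.93² + 0.3²·2.61² + 2·0.91·0.7·0.3·3.93·2.61 = 12.1014 (%²).
σ_p = √12.1014 = 3.479%.
At 97.5%, z = 1.960.
VaR = 1.960 × 3.479% = 6.819%; on $80,000,000 that is $5,455,200.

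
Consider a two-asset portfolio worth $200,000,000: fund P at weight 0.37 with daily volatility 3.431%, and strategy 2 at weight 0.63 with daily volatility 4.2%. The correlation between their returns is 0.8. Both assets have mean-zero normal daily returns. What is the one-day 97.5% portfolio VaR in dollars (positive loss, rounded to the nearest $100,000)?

σ_p² = 0.37²·3.431² + 0.63²·4.2² + 2·0.8·0.37·0.63·3.431·4.2 = 13.9873 (%²).
σ_p = √13.9873 = 3.740%.
At 97.5%, z = 1.960.
VaR = 1.960 × 3.740% = 7.330%; on $200,000,000 that is $14,660,000.

$14,700,000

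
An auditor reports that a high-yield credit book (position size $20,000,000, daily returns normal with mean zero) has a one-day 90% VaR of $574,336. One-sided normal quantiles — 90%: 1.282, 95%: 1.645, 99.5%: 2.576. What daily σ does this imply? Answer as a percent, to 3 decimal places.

2.240%

VaR as a fraction: $574,336 / $20,000,000 = 2.872%.
σ = VaR / z = 2.872% / 1.282 = 2.240%.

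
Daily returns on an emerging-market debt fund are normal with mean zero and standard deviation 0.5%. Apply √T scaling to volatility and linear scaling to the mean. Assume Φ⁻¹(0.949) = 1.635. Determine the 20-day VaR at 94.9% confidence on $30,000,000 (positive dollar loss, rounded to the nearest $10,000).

σ_{20d} = 0.5% × √20 = 2.236%.
VaR = 1.635 × 2.236% = 3.656%.
On $30,000,000: 0.03656 × $30,000,000 = $1,096,800.

$1,100,000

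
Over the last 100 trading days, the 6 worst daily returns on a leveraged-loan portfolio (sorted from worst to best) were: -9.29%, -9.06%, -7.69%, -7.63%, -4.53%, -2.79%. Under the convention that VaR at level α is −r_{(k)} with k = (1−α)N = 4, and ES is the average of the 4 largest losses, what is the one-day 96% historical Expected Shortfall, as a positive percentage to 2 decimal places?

The 4 worst returns sum to -33.67%.
ES = −(-33.67%) / 4 = 8.4175% ≈ 8.42%.

8.42%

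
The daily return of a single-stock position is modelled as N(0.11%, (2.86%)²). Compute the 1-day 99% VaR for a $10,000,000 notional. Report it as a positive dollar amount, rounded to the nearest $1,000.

$654,000

At 99% one-sided, z = 2.326.
VaR = −μ + z·σ = −(0.11%) + 2.326 × 2.86% = 6.542%.
On $10,000,000: 0.06542 × $10,000,000 = $654,200.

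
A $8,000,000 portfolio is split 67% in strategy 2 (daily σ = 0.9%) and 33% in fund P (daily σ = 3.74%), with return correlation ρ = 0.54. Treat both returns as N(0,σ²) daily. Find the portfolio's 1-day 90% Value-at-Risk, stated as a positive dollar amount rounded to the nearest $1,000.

σ_p² = 0.67²·0.9² + 0.33²·3.74² + 2·0.54·0.67·0.33·0.9·3.74 = 2.6906 (%²).
σ_p = √2.6906 = 1.640%.
At 90%, z = 1.282.
VaR = 1.282 × 1.640% = 2.102%; on $8,000,000 that is $168,160.

$168,000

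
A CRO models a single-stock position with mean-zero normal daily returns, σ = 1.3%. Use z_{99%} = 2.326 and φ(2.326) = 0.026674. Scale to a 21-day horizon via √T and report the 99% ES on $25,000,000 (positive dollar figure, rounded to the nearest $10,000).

$3,970,000

σ_{21d} = 1.3% × √21 = 5.957%.
ES multiplier = φ(z)/(1−α) = 0.026674/0.01 = 2.667.
ES = 5.957% × 2.667 = 15.887%; on $25,000,000: $3,971,750.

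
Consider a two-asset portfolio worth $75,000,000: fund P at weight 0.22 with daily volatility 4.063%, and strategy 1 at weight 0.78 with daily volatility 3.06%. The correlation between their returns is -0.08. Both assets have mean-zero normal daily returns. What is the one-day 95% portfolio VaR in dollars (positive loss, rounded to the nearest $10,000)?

σ_p² = 0.22²·4.063² + 0.78²·3.06² + 2·-0.08·0.22·0.78·4.063·3.06 = 6.1544 (%²).
σ_p = √6.1544 = 2.481%.
At 95%, z = 1.645.
VaR = 1.645 × 2.481% = 4.081%; on $75,000,000 that is $3,060,750.

$3,060,000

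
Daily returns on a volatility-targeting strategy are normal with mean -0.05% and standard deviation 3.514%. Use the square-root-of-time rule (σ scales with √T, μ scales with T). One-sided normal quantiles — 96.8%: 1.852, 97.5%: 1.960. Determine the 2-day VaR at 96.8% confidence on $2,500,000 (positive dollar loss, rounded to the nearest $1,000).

$233,000

σ_{2d} = 3.514% × √2 = 4.970%; μ_{2d} = 2 × -0.05% = -0.100%.
VaR = −(-0.100%) + 1.852 × 4.970% = 9.304%.
On $2,500,000: 0.09304 × $2,500,000 = $232,600.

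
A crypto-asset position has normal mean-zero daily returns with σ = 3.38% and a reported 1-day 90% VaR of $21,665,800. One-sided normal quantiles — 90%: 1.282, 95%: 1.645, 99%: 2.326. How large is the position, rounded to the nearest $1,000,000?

VaR as a fraction of value: z·σ = 1.282 × 3.38% = 4.33316%.
Position = $21,665,800 / 0.0433316 = $500,000,000.

$500,000,000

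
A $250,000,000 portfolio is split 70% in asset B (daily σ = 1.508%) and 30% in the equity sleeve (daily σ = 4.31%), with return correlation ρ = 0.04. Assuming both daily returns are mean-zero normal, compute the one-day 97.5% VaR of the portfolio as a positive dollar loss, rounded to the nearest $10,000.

σ_p² = 0.7²·1.508² + 0.3²·4.31² + 2·0.04·0.7·0.3·1.508·4.31 = 2.8953 (%²).
σ_p = √2.8953 = 1.702%.
At 97.5%, z = 1.960.
VaR = 1.960 × 1.702% = 3.336%; on $250,000,000 that is $8,340,000.

$8,340,000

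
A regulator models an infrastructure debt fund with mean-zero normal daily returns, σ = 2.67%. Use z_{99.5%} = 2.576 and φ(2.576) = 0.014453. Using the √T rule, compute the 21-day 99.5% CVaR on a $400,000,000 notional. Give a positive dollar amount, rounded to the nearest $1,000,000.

σ_{21d} = 2.67% × √21 = 12.235%.
ES multiplier = φ(z)/(1−α) = 0.014453/0.005 = 2.891.
ES = 12.235% × 2.891 = 35.371%; on $400,000,000: $141,484,000.

$141,000,000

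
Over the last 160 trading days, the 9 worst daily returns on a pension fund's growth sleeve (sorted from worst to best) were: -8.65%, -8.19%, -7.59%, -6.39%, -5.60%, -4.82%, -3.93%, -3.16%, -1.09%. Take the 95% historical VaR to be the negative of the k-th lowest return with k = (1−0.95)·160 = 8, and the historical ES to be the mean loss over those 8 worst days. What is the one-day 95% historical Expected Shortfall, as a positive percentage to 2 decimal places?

The 8 worst returns sum to -48.33%.
ES = −(-48.33%) / 8 = 6.04125% ≈ 6.04%.

6.04%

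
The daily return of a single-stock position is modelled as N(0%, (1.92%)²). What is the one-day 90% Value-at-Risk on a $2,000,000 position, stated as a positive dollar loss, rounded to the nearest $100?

At 90% one-sided, z = 1.282.
VaR = z·σ = 1.282 × 1.92% = 2.461%.
On $2,000,000: 0.02461 × $2,000,000 = $49,220.

$49,200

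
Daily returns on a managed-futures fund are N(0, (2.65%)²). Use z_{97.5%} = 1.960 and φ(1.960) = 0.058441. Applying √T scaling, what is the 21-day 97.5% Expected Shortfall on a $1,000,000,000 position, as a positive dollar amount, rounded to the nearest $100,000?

$283,900,000

σ_{21d} = 2.65% × √21 = 12.144%.
ES multiplier = φ(z)/(1−α) = 0.058441/0.025 = 2.338.
ES = 12.144% × 2.338 = 28.393%; on $1,000,000,000: $283,930,000.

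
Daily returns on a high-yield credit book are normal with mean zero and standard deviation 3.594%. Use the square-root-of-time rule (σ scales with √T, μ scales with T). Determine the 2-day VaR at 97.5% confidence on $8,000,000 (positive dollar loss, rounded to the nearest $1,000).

At 97.5%, z = 1.960.
σ_{2d} = 3.594% × √2 = 5.083%.
VaR = 1.960 × 5.083% = 9.963%.
On $8,000,000: 0.09963 × $8,000,000 = $797,040.

$797,000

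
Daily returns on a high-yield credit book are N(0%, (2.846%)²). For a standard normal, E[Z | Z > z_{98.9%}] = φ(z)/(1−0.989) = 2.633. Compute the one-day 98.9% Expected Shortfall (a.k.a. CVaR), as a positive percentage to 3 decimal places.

ES = 2.846% × 2.633 = 7.494%.

7.494%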